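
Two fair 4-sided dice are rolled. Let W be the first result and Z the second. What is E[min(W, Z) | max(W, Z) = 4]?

16/7

Outcomes with max(W, Z) = 4: (1,4), (2,4), (3,4), (4,1), (4,2), (4,3), (4,4), each with probability 1/16.
E[min(W, Z) | max(W, Z) = 4] = (1 + 2 + 3 + 1 + 2 + 3 + 4) / 7 = 16/7.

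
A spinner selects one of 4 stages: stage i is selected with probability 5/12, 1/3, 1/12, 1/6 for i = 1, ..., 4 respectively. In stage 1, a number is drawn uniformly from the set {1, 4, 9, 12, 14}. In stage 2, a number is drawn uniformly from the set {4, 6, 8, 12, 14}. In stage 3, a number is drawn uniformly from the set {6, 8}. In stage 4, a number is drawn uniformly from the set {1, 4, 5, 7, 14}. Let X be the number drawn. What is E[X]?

E[X | stage 1] = (1+4+9+12+14)/5 = 8.
E[X | stage 2] = (4+6+8+12+14)/5 = 44/5.
E[X | stage 3] = (6+8)/2 = 7.
E[X | stage 4] = (1+4+5+7+14)/5 = 31/5.
E[X] = (5/12)·(8) + (1/3)·(44/5) + (1/12)·(7) + (1/6)·(31/5) = 473/60.

473/60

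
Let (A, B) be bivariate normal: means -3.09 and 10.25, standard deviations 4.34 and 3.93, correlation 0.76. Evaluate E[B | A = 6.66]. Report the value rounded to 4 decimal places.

16.9600

E[B | A=x] = μ_B + ρ(σ_B/σ_A)(x − μ_A) for jointly normal variables.
E[B | A=6.66] = 10.25 + (0.76)·(3.93/4.34)·(6.66 − (-3.09)) = 10.25 + (0.6882)·(9.75) = 16.9600.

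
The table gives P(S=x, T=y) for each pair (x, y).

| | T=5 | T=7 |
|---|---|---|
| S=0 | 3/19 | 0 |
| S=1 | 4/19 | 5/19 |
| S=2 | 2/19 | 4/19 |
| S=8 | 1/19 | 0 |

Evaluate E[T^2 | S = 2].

41

P(S = 2) = 6/19.
Σ T^2·P over the event = 25·(2/19) + 49·(4/19) = 246/19.
E[T^2 | S = 2] = (246/19) / (6/19) = 41.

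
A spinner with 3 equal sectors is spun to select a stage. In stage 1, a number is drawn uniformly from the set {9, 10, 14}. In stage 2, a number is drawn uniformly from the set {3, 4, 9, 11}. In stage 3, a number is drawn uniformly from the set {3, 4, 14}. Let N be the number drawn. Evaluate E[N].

E[N | stage 1] = (9+10+14)/3 = 11.
E[N | stage 2] = (3+4+9+11)/4 = 27/4.
E[N | stage 3] = (3+4+14)/3 = 7.
E[N] = (1/3)·(11) + (1/3)·(27/4) + (1/3)·(7) = 33/4.

33/4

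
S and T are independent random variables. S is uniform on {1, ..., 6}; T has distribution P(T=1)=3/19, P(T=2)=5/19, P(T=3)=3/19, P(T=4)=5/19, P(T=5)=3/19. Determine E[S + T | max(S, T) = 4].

P(max(S, T) = 4) = 31/114.
Summing (S+T)·P(x,y) over outcomes with max(S, T) = 4 gives 98/57.
E[S + T | max(S, T) = 4] = (98/57) / (31/114) = 196/31.

196/31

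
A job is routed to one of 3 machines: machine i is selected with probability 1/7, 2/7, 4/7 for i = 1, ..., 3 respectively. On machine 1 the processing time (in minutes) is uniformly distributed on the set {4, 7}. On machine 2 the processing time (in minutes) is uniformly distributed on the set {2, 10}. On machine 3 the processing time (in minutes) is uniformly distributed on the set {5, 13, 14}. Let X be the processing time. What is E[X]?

E[X | machine 1] = (4+7)/2 = 11/2.
E[X | machine 2] = (2+10)/2 = 6.
E[X | machine 3] = (5+13+14)/3 = 32/3.
E[X] = (1/7)·(11/2) + (2/7)·(6) + (4/7)·(32/3) = 361/42.

361/42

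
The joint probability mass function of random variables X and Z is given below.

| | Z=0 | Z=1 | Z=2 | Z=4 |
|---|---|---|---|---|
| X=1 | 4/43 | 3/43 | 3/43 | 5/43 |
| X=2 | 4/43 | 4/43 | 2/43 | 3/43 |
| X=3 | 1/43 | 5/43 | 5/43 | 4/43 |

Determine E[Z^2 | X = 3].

P(X = 3) = 15/43.
Σ Z^2·P over the event = 0·(1/43) + 1·(5/43) + 4·(5/43) + 16·(4/43) = 89/43.
E[Z^2 | X = 3] = (89/43) / (15/43) = 89/15.

89/15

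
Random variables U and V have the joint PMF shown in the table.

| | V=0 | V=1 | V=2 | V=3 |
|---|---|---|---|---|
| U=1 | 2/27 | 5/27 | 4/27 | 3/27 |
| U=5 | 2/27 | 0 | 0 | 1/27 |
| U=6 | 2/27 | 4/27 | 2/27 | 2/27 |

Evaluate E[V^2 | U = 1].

P(U = 1) = 14/27.
Σ V^2·P over the event = 0·(2/27) + 1·(5/27) + 4·(4/27) + 9·(3/27) = 16/9.
E[V^2 | U = 1] = (16/9) / (14/27) = 24/7.

24/7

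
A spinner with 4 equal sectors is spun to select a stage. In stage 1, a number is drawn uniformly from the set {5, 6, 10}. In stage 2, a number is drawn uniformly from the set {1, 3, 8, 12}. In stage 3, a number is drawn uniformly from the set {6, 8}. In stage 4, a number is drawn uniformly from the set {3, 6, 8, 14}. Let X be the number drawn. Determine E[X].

E[X | stage 1] = (5+6+10)/3 = 7.
E[X | stage 2] = (1+3+8+12)/4 = 6.
E[X | stage 3] = (6+8)/2 = 7.
E[X | stage 4] = (3+6+8+14)/4 = 31/4.
E[X] = (1/4)·(7) + (1/4)·(6) + (1/4)·(7) + (1/4)·(31/4) = 111/16.

111/16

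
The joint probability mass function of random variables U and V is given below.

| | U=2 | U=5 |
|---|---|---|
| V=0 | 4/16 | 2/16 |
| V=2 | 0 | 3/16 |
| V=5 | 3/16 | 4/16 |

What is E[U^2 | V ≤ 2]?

47/3

P(V ≤ 2) = 9/16.
Σ U^2·P over the event = 4·(4/16) + 25·(2/16) + 25·(3/16) = 141/16.
E[U^2 | V ≤ 2] = (141/16) / (9/16) = 47/3.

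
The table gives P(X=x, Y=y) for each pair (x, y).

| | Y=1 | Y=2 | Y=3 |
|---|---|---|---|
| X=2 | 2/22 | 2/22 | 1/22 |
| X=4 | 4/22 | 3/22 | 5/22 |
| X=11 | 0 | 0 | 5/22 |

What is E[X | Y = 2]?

16/5

P(Y = 2) = 5/22.
Σ X·P over the event = 2·(2/22) + 4·(3/22) = 8/11.
E[X | Y = 2] = (8/11) / (5/22) = 16/5.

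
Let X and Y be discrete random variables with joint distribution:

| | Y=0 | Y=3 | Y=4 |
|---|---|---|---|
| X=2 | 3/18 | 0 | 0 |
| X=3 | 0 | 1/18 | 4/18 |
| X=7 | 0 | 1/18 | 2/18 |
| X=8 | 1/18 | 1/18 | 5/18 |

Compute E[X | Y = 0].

P(Y = 0) = 2/9.
Σ X·P over the event = 2·(3/18) + 8·(1/18) = 7/9.
E[X | Y = 0] = (7/9) / (2/9) = 7/2.

7/2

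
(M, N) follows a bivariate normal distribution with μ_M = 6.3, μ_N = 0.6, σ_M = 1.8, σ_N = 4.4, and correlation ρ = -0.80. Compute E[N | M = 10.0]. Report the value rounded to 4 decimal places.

-6.6356

The regression of N on M has slope ρ·σ_N/σ_M and passes through (μ_M, μ_N).
E[N | M=10.0] = 0.6 + (-0.80)·(4.4/1.8)·(10.0 − (6.3)) = 0.6 + (-1.95556)·(3.7) = -6.6356.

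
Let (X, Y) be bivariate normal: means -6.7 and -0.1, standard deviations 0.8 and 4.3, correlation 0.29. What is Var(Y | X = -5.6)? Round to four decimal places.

16.9350

The conditional variance in a bivariate normal is σ_Y²(1 − ρ²), independent of x.
Var(Y | X=-5.6) = (4.3)²·(1 − (0.29)²) = 18.49·0.9159 = 16.9350.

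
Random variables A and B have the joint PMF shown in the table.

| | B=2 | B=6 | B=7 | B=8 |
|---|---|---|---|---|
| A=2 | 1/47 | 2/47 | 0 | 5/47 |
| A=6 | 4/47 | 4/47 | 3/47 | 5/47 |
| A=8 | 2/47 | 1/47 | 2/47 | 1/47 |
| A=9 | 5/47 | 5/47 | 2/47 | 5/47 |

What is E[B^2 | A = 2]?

99/2

P(A = 2) = 8/47.
Σ B^2·P over the event = 4·(1/47) + 36·(2/47) + 64·(5/47) = 396/47.
E[B^2 | A = 2] = (396/47) / (8/47) = 99/2.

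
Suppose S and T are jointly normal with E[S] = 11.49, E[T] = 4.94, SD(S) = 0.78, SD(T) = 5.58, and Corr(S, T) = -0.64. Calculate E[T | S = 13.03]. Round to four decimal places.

The regression of T on S has slope ρ·σ_T/σ_S and passes through (μ_S, μ_T).
E[T | S=13.03] = 4.94 + (-0.64)·(5.58/0.78)·(13.03 − (11.49)) = 4.94 + (-4.57846)·(1.54) = -2.1108.

-2.1108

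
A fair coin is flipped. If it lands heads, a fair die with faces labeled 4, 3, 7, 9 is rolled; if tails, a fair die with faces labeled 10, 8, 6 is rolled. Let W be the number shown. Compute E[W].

E[W | heads] = (4+3+7+9)/4 = 23/4.
E[W | tails] = (10+8+6)/3 = 8.
E[W] = (1/2)·(23/4) + (1/2)·(8) = 55/8.

55/8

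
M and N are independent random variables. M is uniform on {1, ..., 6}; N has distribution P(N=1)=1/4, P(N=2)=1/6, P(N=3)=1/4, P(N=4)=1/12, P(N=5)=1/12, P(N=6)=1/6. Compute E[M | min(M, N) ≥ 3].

9/2

P(min(M, N) ≥ 3) = 7/18.
Summing M·P(x,y) over outcomes with min(M, N) ≥ 3 gives 7/4.
E[M | min(M, N) ≥ 3] = (7/4) / (7/18) = 9/2.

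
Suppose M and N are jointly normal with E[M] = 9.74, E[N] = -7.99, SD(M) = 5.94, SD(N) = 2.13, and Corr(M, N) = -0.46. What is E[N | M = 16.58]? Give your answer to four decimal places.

The regression of N on M has slope ρ·σ_N/σ_M and passes through (μ_M, μ_N).
E[N | M=16.58] = -7.99 + (-0.46)·(2.13/5.94)·(16.58 − (9.74)) = -7.99 + (-0.16495)·(6.84) = -9.1183.

-9.1183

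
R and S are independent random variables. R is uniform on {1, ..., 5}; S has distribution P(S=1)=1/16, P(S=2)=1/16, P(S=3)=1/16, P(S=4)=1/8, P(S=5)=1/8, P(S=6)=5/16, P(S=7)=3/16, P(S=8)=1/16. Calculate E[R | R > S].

45/11

P(R > S) = 11/80.
Summing R·P(x,y) over outcomes with R > S gives 9/16.
E[R | R > S] = (9/16) / (11/80) = 45/11.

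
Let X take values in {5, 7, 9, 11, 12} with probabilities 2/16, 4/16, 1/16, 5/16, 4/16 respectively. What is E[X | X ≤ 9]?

P(X ≤ 9) = 7/16.
Σ over the event: 5·1/8 + 7·1/4 + 9·1/16 = 47/16.
E[X | X ≤ 9] = (47/16) / (7/16) = 47/7.

47/7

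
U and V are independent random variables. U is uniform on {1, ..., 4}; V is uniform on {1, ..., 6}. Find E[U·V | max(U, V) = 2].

Outcomes with max(U, V) = 2: (1,2), (2,1), (2,2), each with probability 1/24.
E[U·V | max(U, V) = 2] = (2 + 2 + 4) / 3 = 8/3.

8/3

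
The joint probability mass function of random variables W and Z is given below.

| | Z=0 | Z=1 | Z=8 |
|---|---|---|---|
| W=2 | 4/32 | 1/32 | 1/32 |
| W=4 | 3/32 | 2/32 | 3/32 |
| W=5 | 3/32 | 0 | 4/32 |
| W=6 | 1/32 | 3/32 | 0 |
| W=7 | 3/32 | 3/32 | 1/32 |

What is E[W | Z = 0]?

P(Z = 0) = 7/16.
Σ W·P over the event = 2·(4/32) + 4·(3/32) + 5·(3/32) + 6·(1/32) + 7·(3/32) = 31/16.
E[W | Z = 0] = (31/16) / (7/16) = 31/7.

31/7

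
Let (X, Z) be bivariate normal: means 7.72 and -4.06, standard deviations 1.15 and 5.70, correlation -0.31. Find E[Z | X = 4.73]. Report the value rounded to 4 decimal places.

0.5342

For a bivariate normal, E[Z | X=x] = μ_Z + ρ·(σ_Z/σ_X)·(x − μ_X).
E[Z | X=4.73] = -4.06 + (-0.31)·(5.70/1.15)·(4.73 − (7.72)) = -4.06 + (-1.53652)·(-2.99) = 0.5342.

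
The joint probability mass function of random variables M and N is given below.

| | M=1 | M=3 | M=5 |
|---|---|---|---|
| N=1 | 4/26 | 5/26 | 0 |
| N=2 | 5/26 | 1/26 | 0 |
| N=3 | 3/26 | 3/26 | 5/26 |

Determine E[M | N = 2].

4/3

P(N = 2) = 3/13.
Σ M·P over the event = 1·(5/26) + 3·(1/26) = 4/13.
E[M | N = 2] = (4/13) / (3/13) = 4/3.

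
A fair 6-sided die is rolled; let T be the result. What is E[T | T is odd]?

Given T is odd, T is equally likely to be any of {1, 3, 5}.
E[T | T is odd] = (1 + 3 + 5) / 3 = 3.

3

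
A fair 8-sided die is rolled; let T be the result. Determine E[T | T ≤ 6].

Given T ≤ 6, T is equally likely to be any of {1, 2, 3, 4, 5, 6}.
E[T | T ≤ 6] = (1 + 2 + 3 + 4 + 5 + 6) / 6 = 7/2.

7/2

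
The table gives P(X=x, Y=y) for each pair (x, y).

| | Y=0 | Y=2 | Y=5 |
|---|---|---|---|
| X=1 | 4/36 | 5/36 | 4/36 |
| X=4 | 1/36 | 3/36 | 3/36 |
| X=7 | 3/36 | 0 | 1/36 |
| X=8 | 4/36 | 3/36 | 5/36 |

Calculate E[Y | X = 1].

30/13

P(X = 1) = 13/36.
Σ Y·P over the event = 0·(4/36) + 2·(5/36) + 5·(4/36) = 5/6.
E[Y | X = 1] = (5/6) / (13/36) = 30/13.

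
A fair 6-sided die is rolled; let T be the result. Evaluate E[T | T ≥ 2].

Given T ≥ 2, T is equally likely to be any of {2, 3, 4, 5, 6}.
E[T | T ≥ 2] = (2 + 3 + 4 + 5 + 6) / 5 = 4.

4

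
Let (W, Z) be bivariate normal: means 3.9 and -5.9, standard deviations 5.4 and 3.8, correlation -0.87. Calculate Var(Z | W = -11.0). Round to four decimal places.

The conditional variance in a bivariate normal is σ_Z²(1 − ρ²), independent of x.
Var(Z | W=-11.0) = (3.8)²·(1 − (-0.87)²) = 14.44·0.2431 = 3.5104.

3.5104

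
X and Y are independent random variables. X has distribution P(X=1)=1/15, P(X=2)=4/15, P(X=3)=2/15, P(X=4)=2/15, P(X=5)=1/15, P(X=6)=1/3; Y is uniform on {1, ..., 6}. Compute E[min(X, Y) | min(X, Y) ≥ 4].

113/24

P(min(X, Y) ≥ 4) = 4/15.
Summing min(X,Y)·P(x,y) over outcomes with min(X, Y) ≥ 4 gives 113/90.
E[min(X, Y) | min(X, Y) ≥ 4] = (113/90) / (4/15) = 113/24.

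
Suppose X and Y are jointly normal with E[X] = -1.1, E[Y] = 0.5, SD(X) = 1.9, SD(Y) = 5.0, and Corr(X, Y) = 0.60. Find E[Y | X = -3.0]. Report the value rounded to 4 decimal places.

The regression of Y on X has slope ρ·σ_Y/σ_X and passes through (μ_X, μ_Y).
E[Y | X=-3.0] = 0.5 + (0.60)·(5.0/1.9)·(-3.0 − (-1.1)) = 0.5 + (1.57895)·(-1.9) = -2.5000.

-2.5000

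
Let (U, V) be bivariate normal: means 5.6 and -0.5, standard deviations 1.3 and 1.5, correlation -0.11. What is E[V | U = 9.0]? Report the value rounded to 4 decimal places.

-0.9315

E[V | U=x] = μ_V + ρ(σ_V/σ_U)(x − μ_U) for jointly normal variables.
E[V | U=9.0] = -0.5 + (-0.11)·(1.5/1.3)·(9.0 − (5.6)) = -0.5 + (-0.12692)·(3.4) = -0.9315.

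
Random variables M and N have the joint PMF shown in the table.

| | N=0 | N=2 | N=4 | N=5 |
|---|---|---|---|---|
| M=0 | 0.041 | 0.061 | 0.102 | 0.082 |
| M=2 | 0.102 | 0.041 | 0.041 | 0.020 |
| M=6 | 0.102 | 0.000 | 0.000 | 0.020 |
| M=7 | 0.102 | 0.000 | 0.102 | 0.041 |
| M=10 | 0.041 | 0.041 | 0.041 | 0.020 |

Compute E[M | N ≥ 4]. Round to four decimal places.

P(N ≥ 4) = 0.469.
Summing M·P(M=x,N=y) over the conditioning event gives 1.853.
E[M | N ≥ 4] = (1.853) / (0.469) = 3.9510.

3.9510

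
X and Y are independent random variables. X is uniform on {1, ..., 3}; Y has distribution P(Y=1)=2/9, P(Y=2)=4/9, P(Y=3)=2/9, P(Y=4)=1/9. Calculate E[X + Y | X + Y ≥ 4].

92/19

P(X + Y ≥ 4) = 19/27.
Summing (X+Y)·P(x,y) over outcomes with X + Y ≥ 4 gives 92/27.
E[X + Y | X + Y ≥ 4] = (92/27) / (19/27) = 92/19.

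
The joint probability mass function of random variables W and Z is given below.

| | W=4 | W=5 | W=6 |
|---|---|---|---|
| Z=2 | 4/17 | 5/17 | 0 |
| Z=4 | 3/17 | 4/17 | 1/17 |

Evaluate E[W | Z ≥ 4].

P(Z ≥ 4) = 8/17.
Σ W·P over the event = 4·(3/17) + 5·(4/17) + 6·(1/17) = 38/17.
E[W | Z ≥ 4] = (38/17) / (8/17) = 19/4.

19/4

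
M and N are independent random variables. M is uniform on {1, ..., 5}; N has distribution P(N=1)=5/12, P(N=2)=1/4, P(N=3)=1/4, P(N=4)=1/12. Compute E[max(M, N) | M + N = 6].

P(M + N = 6) = 1/5.
Summing max(M,N)·P(x,y) over outcomes with M + N = 6 gives 5/6.
E[max(M, N) | M + N = 6] = (5/6) / (1/5) = 25/6.

25/6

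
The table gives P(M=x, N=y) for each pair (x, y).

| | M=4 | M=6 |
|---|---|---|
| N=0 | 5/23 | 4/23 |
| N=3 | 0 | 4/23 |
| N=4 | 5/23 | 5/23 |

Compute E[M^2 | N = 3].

36

P(N = 3) = 4/23.
Σ M^2·P over the event = 36·(4/23) = 144/23.
E[M^2 | N = 3] = (144/23) / (4/23) = 36.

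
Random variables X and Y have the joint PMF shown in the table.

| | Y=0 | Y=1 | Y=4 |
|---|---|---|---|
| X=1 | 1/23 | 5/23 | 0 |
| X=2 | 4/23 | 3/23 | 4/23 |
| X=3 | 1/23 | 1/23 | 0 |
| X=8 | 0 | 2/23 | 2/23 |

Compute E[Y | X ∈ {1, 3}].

3/4

P(X ∈ {1, 3}) = 8/23.
Σ Y·P over the event = 0·(1/23) + 1·(5/23) + 0·(1/23) + 1·(1/23) = 6/23.
E[Y | X ∈ {1, 3}] = (6/23) / (8/23) = 3/4.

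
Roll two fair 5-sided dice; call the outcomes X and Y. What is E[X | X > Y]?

Outcomes with X > Y: (2,1), (3,1), (3,2), (4,1), (4,2), (4,3), (5,1), (5,2), (5,3), (5,4), each with probability 1/25.
E[X | X > Y] = (2 + 3 + 3 + 4 + 4 + 4 + 5 + 5 + 5 + 5) / 10 = 4.

4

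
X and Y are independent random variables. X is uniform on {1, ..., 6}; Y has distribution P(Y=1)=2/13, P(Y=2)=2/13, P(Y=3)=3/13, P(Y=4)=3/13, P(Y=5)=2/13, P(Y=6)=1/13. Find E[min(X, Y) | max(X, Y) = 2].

P(max(X, Y) = 2) = 1/13.
Summing min(X,Y)·P(x,y) over outcomes with max(X, Y) = 2 gives 4/39.
E[min(X, Y) | max(X, Y) = 2] = (4/39) / (1/13) = 4/3.

4/3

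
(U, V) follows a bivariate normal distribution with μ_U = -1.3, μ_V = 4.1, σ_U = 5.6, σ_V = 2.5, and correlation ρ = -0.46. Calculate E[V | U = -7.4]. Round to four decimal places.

5.3527

The regression of V on U has slope ρ·σ_V/σ_U and passes through (μ_U, μ_V).
E[V | U=-7.4] = 4.1 + (-0.46)·(2.5/5.6)·(-7.4 − (-1.3)) = 4.1 + (-0.20536)·(-6.1) = 5.3527.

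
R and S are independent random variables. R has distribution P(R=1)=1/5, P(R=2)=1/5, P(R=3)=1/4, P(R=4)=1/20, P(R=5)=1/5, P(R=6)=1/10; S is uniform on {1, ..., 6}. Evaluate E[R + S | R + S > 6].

536/63

P(R + S > 6) = 21/40.
Summing (R+S)·P(x,y) over outcomes with R + S > 6 gives 67/15.
E[R + S | R + S > 6] = (67/15) / (21/40) = 536/63.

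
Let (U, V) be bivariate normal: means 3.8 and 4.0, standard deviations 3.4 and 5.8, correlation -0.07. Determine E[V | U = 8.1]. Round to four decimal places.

3.4865

For a bivariate normal, E[V | U=x] = μ_V + ρ·(σ_V/σ_U)·(x − μ_U).
E[V | U=8.1] = 4.0 + (-0.07)·(5.8/3.4)·(8.1 − (3.8)) = 4.0 + (-0.11941)·(4.3) = 3.4865.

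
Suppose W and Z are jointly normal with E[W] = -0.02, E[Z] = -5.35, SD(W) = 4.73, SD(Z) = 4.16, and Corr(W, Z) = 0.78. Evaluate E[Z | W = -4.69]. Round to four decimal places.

-8.5536

For a bivariate normal, E[Z | W=x] = μ_Z + ρ·(σ_Z/σ_W)·(x − μ_W).
E[Z | W=-4.69] = -5.35 + (0.78)·(4.16/4.73)·(-4.69 − (-0.02)) = -5.35 + (0.686)·(-4.67) = -8.5536.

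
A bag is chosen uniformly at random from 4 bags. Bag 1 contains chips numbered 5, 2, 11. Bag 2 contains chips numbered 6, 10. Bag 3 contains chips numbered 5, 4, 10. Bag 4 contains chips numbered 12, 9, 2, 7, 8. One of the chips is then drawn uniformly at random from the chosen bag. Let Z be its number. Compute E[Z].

419/60

E[Z | bag 1] = (5+2+11)/3 = 6.
E[Z | bag 2] = (6+10)/2 = 8.
E[Z | bag 3] = (5+4+10)/3 = 19/3.
E[Z | bag 4] = (12+9+2+7+8)/5 = 38/5.
E[Z] = (1/4)·(6) + (1/4)·(8) + (1/4)·(19/3) + (1/4)·(38/5) = 419/60.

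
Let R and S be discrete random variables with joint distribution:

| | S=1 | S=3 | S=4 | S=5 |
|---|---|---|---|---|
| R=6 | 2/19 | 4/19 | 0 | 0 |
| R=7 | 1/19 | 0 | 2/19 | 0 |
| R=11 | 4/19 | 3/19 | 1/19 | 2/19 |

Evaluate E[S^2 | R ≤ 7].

P(R ≤ 7) = 9/19.
Σ S^2·P over the event = 1·(2/19) + 9·(4/19) + 1·(1/19) + 16·(2/19) = 71/19.
E[S^2 | R ≤ 7] = (71/19) / (9/19) = 71/9.

71/9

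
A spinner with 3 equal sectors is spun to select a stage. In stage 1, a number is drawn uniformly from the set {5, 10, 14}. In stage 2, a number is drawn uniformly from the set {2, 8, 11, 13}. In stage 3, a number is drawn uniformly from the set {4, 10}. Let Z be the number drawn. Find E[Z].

E[Z | stage 1] = (5+10+14)/3 = 29/3.
E[Z | stage 2] = (2+8+11+13)/4 = 17/2.
E[Z | stage 3] = (4+10)/2 = 7.
E[Z] = (1/3)·(29/3) + (1/3)·(17/2) + (1/3)·(7) = 151/18.

151/18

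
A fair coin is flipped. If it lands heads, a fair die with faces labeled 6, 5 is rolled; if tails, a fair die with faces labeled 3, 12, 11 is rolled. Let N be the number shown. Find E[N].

85/12

E[N | heads] = (6+5)/2 = 11/2.
E[N | tails] = (3+12+11)/3 = 26/3.
E[N] = (1/2)·(11/2) + (1/2)·(26/3) = 85/12.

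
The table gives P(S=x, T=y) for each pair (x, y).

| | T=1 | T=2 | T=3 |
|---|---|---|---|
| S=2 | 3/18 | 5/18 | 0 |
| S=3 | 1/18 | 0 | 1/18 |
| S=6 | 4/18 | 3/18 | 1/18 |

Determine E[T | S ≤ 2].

P(S ≤ 2) = 4/9.
Σ T·P over the event = 1·(3/18) + 2·(5/18) = 13/18.
E[T | S ≤ 2] = (13/18) / (4/9) = 13/8.

13/8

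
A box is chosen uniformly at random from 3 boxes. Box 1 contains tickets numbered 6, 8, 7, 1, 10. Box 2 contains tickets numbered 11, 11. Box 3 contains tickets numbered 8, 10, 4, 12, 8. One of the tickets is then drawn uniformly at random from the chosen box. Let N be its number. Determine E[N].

E[N | box 1] = (6+8+7+1+10)/5 = 32/5.
E[N | box 2] = (11+11)/2 = 11.
E[N | box 3] = (8+10+4+12+8)/5 = 42/5.
E[N] = (1/3)·(32/5) + (1/3)·(11) + (1/3)·(42/5) = 43/5.

43/5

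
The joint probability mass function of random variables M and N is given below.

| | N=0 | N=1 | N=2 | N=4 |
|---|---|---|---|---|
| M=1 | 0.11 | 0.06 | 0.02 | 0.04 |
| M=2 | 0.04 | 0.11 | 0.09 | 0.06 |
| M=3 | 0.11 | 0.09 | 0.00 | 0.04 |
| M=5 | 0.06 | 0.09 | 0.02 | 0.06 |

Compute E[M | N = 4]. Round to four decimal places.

2.9000

P(N = 4) = 0.20.
Σ M·P over the event = 1·(0.04) + 2·(0.06) + 3·(0.04) + 5·(0.06) = 0.58.
E[M | N = 4] = (0.58) / (0.20) = 2.9000.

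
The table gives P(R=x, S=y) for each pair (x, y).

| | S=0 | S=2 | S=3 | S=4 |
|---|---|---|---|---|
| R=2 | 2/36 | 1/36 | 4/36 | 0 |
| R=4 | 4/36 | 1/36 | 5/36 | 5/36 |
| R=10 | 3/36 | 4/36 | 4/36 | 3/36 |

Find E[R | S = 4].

P(S = 4) = 2/9.
Σ R·P over the event = 4·(5/36) + 10·(3/36) = 25/18.
E[R | S = 4] = (25/18) / (2/9) = 25/4.

25/4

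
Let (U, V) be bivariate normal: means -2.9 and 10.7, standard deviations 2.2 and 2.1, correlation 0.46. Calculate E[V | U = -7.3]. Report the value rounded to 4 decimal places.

For a bivariate normal, E[V | U=x] = μ_V + ρ·(σ_V/σ_U)·(x − μ_U).
E[V | U=-7.3] = 10.7 + (0.46)·(2.1/2.2)·(-7.3 − (-2.9)) = 10.7 + (0.43909)·(-4.4) = 8.7680.

8.7680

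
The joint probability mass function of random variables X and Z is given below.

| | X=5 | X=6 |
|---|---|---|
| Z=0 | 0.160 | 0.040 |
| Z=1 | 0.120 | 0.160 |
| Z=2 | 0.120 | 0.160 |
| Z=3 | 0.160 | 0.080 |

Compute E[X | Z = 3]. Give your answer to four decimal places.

P(Z = 3) = 0.240.
Σ X·P over the event = 5·(0.160) + 6·(0.080) = 1.280.
E[X | Z = 3] = (1.280) / (0.240) = 5.3333.

5.3333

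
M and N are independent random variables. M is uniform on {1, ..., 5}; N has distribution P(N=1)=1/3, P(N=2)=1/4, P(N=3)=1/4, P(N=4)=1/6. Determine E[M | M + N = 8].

P(M + N = 8) = 1/12.
Summing M·P(x,y) over outcomes with M + N = 8 gives 23/60.
E[M | M + N = 8] = (23/60) / (1/12) = 23/5.

23/5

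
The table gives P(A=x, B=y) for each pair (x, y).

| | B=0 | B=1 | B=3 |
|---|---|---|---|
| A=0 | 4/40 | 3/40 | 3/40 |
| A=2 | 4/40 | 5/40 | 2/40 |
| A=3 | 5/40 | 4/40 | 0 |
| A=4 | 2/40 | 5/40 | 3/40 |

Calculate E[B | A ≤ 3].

P(A ≤ 3) = 3/4.
Summing B·P(A=x,B=y) over the conditioning event gives 27/40.
E[B | A ≤ 3] = (27/40) / (3/4) = 9/10.

9/10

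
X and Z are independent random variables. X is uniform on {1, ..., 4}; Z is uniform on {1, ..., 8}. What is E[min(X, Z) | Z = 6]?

P(Z = 6) = 1/8.
Summing min(X,Z)·P(x,y) over outcomes with Z = 6 gives 5/16.
E[min(X, Z) | Z = 6] = (5/16) / (1/8) = 5/2.

5/2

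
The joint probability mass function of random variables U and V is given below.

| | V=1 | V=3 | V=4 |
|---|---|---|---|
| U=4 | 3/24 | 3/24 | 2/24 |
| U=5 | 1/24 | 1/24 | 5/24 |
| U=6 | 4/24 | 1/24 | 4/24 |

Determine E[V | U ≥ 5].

P(U ≥ 5) = 2/3.
Σ V·P over the event = 1·(1/24) + 3·(1/24) + 4·(5/24) + 1·(4/24) + 3·(1/24) + 4·(4/24) = 47/24.
E[V | U ≥ 5] = (47/24) / (2/3) = 47/16.

47/16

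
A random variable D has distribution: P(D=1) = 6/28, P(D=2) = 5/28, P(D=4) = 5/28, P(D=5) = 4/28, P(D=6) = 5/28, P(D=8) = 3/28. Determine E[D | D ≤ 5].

P(D ≤ 5) = 5/7.
Σ over the event: 1·3/14 + 2·5/28 + 4·5/28 + 5·1/7 = 2.
E[D | D ≤ 5] = (2) / (5/7) = 14/5.

14/5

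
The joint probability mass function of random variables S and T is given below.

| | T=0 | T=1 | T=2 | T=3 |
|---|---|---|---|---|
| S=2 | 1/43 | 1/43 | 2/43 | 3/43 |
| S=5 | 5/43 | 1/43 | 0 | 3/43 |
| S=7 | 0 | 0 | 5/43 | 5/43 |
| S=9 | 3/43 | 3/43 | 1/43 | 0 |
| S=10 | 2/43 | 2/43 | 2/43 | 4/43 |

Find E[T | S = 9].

P(S = 9) = 7/43.
Σ T·P over the event = 0·(3/43) + 1·(3/43) + 2·(1/43) = 5/43.
E[T | S = 9] = (5/43) / (7/43) = 5/7.

5/7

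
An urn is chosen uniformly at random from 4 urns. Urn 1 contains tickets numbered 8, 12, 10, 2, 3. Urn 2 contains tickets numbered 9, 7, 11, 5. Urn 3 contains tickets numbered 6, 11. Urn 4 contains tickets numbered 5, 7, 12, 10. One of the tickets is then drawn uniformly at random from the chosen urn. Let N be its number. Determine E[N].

E[N | urn 1] = (8+12+10+2+3)/5 = 7.
E[N | urn 2] = (9+7+11+5)/4 = 8.
E[N | urn 3] = (6+11)/2 = 17/2.
E[N | urn 4] = (5+7+12+10)/4 = 17/2.
E[N] = (1/4)·(7) + (1/4)·(8) + (1/4)·(17/2) + (1/4)·(17/2) = 8.

8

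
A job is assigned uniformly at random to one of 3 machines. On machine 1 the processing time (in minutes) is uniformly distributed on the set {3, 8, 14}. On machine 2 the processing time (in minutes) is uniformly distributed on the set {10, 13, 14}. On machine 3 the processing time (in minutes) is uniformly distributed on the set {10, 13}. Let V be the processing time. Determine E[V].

193/18

E[V | machine 1] = (3+8+14)/3 = 25/3.
E[V | machine 2] = (10+13+14)/3 = 37/3.
E[V | machine 3] = (10+13)/2 = 23/2.
By the law of total expectation,
E[V] = (1/3)·(25/3) + (1/3)·(37/3) + (1/3)·(23/2) = 193/18.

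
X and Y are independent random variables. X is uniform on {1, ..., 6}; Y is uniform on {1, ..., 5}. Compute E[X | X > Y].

P(X > Y) = 1/2.
Summing X·P(x,y) over outcomes with X > Y gives 7/3.
E[X | X > Y] = (7/3) / (1/2) = 14/3.

14/3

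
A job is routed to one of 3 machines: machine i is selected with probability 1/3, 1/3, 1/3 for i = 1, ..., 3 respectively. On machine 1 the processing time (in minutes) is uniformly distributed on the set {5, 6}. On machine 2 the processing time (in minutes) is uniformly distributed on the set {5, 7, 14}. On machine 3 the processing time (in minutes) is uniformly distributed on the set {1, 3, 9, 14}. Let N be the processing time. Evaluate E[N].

251/36

E[N | machine 1] = (5+6)/2 = 11/2.
E[N | machine 2] = (5+7+14)/3 = 26/3.
E[N | machine 3] = (1+3+9+14)/4 = 27/4.
By the law of total expectation,
E[N] = (1/3)·(11/2) + (1/3)·(26/3) + (1/3)·(27/4) = 251/36.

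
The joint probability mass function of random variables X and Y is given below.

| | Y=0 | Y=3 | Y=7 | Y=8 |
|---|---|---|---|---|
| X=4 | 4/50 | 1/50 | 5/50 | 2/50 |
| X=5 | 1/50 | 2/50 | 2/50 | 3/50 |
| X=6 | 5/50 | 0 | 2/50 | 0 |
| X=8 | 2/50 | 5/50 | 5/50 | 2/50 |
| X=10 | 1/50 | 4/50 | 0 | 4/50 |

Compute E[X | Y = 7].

P(Y = 7) = 7/25.
Σ X·P over the event = 4·(5/50) + 5·(2/50) + 6·(2/50) + 8·(5/50) = 41/25.
E[X | Y = 7] = (41/25) / (7/25) = 41/7.

41/7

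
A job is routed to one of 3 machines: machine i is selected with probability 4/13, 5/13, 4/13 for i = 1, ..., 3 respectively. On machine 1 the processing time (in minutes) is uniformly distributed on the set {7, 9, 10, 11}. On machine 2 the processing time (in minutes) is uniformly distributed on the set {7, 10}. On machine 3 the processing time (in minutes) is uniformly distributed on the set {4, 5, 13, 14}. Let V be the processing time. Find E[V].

E[V | machine 1] = (7+9+10+11)/4 = 37/4.
E[V | machine 2] = (7+10)/2 = 17/2.
E[V | machine 3] = (4+5+13+14)/4 = 9.
E[V] = (4/13)·(37/4) + (5/13)·(17/2) + (4/13)·(9) = 231/26.

231/26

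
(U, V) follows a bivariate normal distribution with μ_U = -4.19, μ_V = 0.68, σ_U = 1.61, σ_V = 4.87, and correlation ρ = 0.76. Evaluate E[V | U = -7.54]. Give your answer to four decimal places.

-7.0213

For a bivariate normal, E[V | U=x] = μ_V + ρ·(σ_V/σ_U)·(x − μ_U).
E[V | U=-7.54] = 0.68 + (0.76)·(4.87/1.61)·(-7.54 − (-4.19)) = 0.68 + (2.2989)·(-3.35) = -7.0213.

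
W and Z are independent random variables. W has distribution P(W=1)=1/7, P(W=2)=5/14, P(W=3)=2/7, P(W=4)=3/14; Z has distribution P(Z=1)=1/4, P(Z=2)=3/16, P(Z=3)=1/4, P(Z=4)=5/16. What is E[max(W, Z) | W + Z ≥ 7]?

P(W + Z ≥ 7) = 47/224.
Summing max(W,Z)·P(x,y) over outcomes with W + Z ≥ 7 gives 47/56.
E[max(W, Z) | W + Z ≥ 7] = (47/56) / (47/224) = 4.

4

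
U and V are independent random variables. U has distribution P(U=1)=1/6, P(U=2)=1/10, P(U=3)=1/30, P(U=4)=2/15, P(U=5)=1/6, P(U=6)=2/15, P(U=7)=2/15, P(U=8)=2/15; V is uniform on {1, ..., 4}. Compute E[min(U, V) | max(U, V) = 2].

14/11

P(max(U, V) = 2) = 11/120.
Summing min(U,V)·P(x,y) over outcomes with max(U, V) = 2 gives 7/60.
E[min(U, V) | max(U, V) = 2] = (7/60) / (11/120) = 14/11.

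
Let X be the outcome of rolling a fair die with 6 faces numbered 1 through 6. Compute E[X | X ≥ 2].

4

Given X ≥ 2, X is equally likely to be any of {2, 3, 4, 5, 6}.
E[X | X ≥ 2] = (2 + 3 + 4 + 5 + 6) / 5 = 4.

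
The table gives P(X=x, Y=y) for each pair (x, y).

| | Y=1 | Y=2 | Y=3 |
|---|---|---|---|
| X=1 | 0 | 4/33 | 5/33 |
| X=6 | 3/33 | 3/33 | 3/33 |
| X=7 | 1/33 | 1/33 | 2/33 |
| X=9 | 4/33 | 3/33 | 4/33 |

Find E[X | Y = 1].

P(Y = 1) = 8/33.
Σ X·P over the event = 6·(3/33) + 7·(1/33) + 9·(4/33) = 61/33.
E[X | Y = 1] = (61/33) / (8/33) = 61/8.

61/8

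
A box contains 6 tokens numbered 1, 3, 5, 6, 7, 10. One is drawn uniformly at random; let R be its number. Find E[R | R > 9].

10

P(R > 9) = 1/6.
Σ over the event: 10·1/6 = 5/3.
E[R | R > 9] = (5/3) / (1/6) = 10.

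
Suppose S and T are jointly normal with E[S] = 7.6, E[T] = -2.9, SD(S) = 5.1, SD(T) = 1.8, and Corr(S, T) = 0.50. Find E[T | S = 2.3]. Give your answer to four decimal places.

E[T | S=x] = μ_T + ρ(σ_T/σ_S)(x − μ_S) for jointly normal variables.
E[T | S=2.3] = -2.9 + (0.50)·(1.8/5.1)·(2.3 − (7.6)) = -2.9 + (0.17647)·(-5.3) = -3.8353.

-3.8353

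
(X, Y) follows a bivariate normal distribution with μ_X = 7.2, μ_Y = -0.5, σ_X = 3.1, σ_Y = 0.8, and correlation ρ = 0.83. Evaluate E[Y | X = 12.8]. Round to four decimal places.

0.6995

The regression of Y on X has slope ρ·σ_Y/σ_X and passes through (μ_X, μ_Y).
E[Y | X=12.8] = -0.5 + (0.83)·(0.8/3.1)·(12.8 − (7.2)) = -0.5 + (0.21419)·(5.6) = 0.6995.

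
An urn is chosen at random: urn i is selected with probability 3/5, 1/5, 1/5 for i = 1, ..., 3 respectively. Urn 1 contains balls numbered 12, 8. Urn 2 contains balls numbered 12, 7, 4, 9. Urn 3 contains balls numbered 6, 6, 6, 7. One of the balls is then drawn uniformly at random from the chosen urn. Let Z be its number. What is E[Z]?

E[Z | urn 1] = (12+8)/2 = 10.
E[Z | urn 2] = (12+7+4+9)/4 = 8.
E[Z | urn 3] = (6+6+6+7)/4 = 25/4.
By the law of total expectation,
E[Z] = (3/5)·(10) + (1/5)·(8) + (1/5)·(25/4) = 177/20.

177/20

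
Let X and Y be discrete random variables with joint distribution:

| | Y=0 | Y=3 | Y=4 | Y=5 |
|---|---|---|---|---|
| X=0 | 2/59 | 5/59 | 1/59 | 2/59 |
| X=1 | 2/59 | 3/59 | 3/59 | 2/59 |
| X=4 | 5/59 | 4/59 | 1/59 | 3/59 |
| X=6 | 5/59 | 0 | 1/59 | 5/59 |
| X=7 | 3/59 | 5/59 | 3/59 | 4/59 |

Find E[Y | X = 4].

31/13

P(X = 4) = 13/59.
Σ Y·P over the event = 0·(5/59) + 3·(4/59) + 4·(1/59) + 5·(3/59) = 31/59.
E[Y | X = 4] = (31/59) / (13/59) = 31/13.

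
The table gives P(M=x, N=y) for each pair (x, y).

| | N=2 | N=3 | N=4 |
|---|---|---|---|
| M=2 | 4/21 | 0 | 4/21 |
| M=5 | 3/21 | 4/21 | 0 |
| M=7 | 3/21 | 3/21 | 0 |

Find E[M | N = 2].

22/5

P(N = 2) = 10/21.
Σ M·P over the event = 2·(4/21) + 5·(3/21) + 7·(3/21) = 44/21.
E[M | N = 2] = (44/21) / (10/21) = 22/5.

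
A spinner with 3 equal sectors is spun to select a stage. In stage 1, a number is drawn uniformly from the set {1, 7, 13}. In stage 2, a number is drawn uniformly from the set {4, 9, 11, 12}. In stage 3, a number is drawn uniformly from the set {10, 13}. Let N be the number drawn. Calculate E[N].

55/6

E[N | stage 1] = (1+7+13)/3 = 7.
E[N | stage 2] = (4+9+11+12)/4 = 9.
E[N | stage 3] = (10+13)/2 = 23/2.
E[N] = (1/3)·(7) + (1/3)·(9) + (1/3)·(23/2) = 55/6.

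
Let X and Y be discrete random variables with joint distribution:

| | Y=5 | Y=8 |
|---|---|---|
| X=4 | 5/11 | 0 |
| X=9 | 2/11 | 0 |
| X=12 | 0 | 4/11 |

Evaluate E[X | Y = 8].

12

P(Y = 8) = 4/11.
Σ X·P over the event = 12·(4/11) = 48/11.
E[X | Y = 8] = (48/11) / (4/11) = 12.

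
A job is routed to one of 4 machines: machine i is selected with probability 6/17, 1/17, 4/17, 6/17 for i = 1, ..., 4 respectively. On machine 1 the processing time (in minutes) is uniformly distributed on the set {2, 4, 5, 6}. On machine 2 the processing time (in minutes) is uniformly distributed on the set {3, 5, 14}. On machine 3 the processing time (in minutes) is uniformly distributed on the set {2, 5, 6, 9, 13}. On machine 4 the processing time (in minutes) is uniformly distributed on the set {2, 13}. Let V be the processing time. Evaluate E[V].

635/102

E[V | machine 1] = (2+4+5+6)/4 = 17/4.
E[V | machine 2] = (3+5+14)/3 = 22/3.
E[V | machine 3] = (2+5+6+9+13)/5 = 7.
E[V | machine 4] = (2+13)/2 = 15/2.
E[V] = (6/17)·(17/4) + (1/17)·(22/3) + (4/17)·(7) + (6/17)·(15/2) = 635/102.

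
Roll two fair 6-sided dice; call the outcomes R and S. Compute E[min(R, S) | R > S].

7/3

P(R > S) = 5/12.
Summing min(R,S)·P(x,y) over outcomes with R > S gives 35/36.
E[min(R, S) | R > S] = (35/36) / (5/12) = 7/3.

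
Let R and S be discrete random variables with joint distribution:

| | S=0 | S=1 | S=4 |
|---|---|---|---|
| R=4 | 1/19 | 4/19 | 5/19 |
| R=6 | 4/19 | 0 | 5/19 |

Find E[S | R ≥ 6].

20/9

P(R ≥ 6) = 9/19.
Summing S·P(R=x,S=y) over the conditioning event gives 20/19.
E[S | R ≥ 6] = (20/19) / (9/19) = 20/9.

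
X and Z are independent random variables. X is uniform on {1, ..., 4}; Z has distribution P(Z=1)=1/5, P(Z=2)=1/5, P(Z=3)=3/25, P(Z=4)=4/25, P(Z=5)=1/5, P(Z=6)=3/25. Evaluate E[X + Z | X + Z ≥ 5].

P(X + Z ≥ 5) = 18/25.
Summing (X+Z)·P(x,y) over outcomes with X + Z ≥ 5 gives 49/10.
E[X + Z | X + Z ≥ 5] = (49/10) / (18/25) = 245/36.

245/36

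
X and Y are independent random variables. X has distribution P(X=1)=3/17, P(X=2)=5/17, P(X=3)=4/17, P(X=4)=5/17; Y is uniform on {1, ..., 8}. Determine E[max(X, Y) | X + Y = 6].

67/17

P(X + Y = 6) = 1/8.
Summing max(X,Y)·P(x,y) over outcomes with X + Y = 6 gives 67/136.
E[max(X, Y) | X + Y = 6] = (67/136) / (1/8) = 67/17.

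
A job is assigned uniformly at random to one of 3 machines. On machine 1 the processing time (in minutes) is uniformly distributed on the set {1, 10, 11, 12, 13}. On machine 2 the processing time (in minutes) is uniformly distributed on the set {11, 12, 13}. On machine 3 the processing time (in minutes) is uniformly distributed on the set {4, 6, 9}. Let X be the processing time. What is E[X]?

416/45

E[X | machine 1] = (1+10+11+12+13)/5 = 47/5.
E[X | machine 2] = (11+12+13)/3 = 12.
E[X | machine 3] = (4+6+9)/3 = 19/3.
E[X] = (1/3)·(47/5) + (1/3)·(12) + (1/3)·(19/3) = 416/45.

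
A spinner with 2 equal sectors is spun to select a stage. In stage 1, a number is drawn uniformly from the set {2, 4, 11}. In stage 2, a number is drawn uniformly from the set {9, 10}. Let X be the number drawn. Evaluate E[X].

E[X | stage 1] = (2+4+11)/3 = 17/3.
E[X | stage 2] = (9+10)/2 = 19/2.
E[X] = (1/2)·(17/3) + (1/2)·(19/2) = 91/12.

91/12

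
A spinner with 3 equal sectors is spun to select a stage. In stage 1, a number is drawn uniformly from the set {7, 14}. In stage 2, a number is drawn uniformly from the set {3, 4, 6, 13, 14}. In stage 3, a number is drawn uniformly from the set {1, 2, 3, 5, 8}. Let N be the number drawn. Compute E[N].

E[N | stage 1] = (7+14)/2 = 21/2.
E[N | stage 2] = (3+4+6+13+14)/5 = 8.
E[N | stage 3] = (1+2+3+5+8)/5 = 19/5.
E[N] = (1/3)·(21/2) + (1/3)·(8) + (1/3)·(19/5) = 223/30.

223/30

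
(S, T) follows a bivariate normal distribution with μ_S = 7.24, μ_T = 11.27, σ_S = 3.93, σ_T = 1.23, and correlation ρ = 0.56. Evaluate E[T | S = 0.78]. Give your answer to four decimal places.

E[T | S=x] = μ_T + ρ(σ_T/σ_S)(x − μ_S) for jointly normal variables.
E[T | S=0.78] = 11.27 + (0.56)·(1.23/3.93)·(0.78 − (7.24)) = 11.27 + (0.17527)·(-6.46) = 10.1378.

10.1378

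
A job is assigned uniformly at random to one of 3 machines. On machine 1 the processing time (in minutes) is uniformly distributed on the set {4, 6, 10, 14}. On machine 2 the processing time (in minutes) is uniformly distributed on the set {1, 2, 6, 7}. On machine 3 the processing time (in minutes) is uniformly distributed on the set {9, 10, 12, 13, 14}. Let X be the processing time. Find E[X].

E[X | machine 1] = (4+6+10+14)/4 = 17/2.
E[X | machine 2] = (1+2+6+7)/4 = 4.
E[X | machine 3] = (9+10+12+13+14)/5 = 58/5.
By the law of total expectation,
E[X] = (1/3)·(17/2) + (1/3)·(4) + (1/3)·(58/5) = 241/30.

241/30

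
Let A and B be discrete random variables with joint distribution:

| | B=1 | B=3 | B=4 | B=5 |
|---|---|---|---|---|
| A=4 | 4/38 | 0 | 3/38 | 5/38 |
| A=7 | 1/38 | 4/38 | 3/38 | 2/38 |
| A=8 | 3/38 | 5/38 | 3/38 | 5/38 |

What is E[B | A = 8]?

55/16

P(A = 8) = 8/19.
Σ B·P over the event = 1·(3/38) + 3·(5/38) + 4·(3/38) + 5·(5/38) = 55/38.
E[B | A = 8] = (55/38) / (8/19) = 55/16.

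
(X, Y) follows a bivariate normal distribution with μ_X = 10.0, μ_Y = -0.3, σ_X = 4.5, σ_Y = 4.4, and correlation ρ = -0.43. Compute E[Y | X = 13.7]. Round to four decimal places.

-1.8556

The regression of Y on X has slope ρ·σ_Y/σ_X and passes through (μ_X, μ_Y).
E[Y | X=13.7] = -0.3 + (-0.43)·(4.4/4.5)·(13.7 − (10.0)) = -0.3 + (-0.42044)·(3.7) = -1.8556.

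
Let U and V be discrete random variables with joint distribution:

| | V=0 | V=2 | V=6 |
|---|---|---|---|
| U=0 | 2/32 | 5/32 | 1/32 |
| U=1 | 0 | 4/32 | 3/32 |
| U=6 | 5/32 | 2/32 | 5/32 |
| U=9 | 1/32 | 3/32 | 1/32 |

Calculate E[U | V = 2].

P(V = 2) = 7/16.
Σ U·P over the event = 0·(5/32) + 1·(4/32) + 6·(2/32) + 9·(3/32) = 43/32.
E[U | V = 2] = (43/32) / (7/16) = 43/14.

43/14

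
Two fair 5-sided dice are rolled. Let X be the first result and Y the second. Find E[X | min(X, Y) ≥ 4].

9/2

Outcomes with min(X, Y) ≥ 4: (4,4), (4,5), (5,4), (5,5), each with probability 1/25.
E[X | min(X, Y) ≥ 4] = (4 + 4 + 5 + 5) / 4 = 9/2.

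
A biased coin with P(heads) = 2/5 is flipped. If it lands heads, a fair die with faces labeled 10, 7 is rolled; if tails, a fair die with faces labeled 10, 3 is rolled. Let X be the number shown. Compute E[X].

73/10

E[X | heads] = (10+7)/2 = 17/2.
E[X | tails] = (10+3)/2 = 13/2.
E[X] = (2/5)·(17/2) + (3/5)·(13/2) = 73/10.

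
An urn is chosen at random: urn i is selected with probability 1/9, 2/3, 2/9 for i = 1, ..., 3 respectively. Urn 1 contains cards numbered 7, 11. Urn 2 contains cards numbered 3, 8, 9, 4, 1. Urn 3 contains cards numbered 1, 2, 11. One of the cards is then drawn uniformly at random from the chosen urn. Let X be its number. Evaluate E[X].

145/27

E[X | urn 1] = (7+11)/2 = 9.
E[X | urn 2] = (3+8+9+4+1)/5 = 5.
E[X | urn 3] = (1+2+11)/3 = 14/3.
E[X] = (1/9)·(9) + (2/3)·(5) + (2/9)·(14/3) = 145/27.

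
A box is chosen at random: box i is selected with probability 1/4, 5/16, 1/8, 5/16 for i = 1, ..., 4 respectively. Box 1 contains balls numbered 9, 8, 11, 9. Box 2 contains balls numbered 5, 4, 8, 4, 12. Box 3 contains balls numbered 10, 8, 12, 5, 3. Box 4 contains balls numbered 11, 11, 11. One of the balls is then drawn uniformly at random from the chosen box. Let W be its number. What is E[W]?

E[W | box 1] = (9+8+11+9)/4 = 37/4.
E[W | box 2] = (5+4+8+4+12)/5 = 33/5.
E[W | box 3] = (10+8+12+5+3)/5 = 38/5.
E[W | box 4] = (11+11+11)/3 = 11.
By the law of total expectation,
E[W] = (1/4)·(37/4) + (5/16)·(33/5) + (1/8)·(38/5) + (5/16)·(11) = 701/80.

701/80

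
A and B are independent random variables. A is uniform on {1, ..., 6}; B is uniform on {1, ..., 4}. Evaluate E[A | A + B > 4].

P(A + B > 4) = 3/4.
Summing A·P(x,y) over outcomes with A + B > 4 gives 37/12.
E[A | A + B > 4] = (37/12) / (3/4) = 37/9.

37/9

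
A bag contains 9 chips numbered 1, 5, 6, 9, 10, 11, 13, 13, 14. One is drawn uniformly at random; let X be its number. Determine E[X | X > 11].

P(X > 11) = 1/3.
Σ over the event: 13·2/9 + 14·1/9 = 40/9.
E[X | X > 11] = (40/9) / (1/3) = 40/3.

40/3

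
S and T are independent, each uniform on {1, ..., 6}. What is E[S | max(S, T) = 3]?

P(max(S, T) = 3) = 5/36.
Summing S·P(x,y) over outcomes with max(S, T) = 3 gives 1/3.
E[S | max(S, T) = 3] = (1/3) / (5/36) = 12/5.

12/5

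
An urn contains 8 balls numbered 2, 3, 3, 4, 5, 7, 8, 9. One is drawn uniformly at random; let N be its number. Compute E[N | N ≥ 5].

29/4

P(N ≥ 5) = 1/2.
Σ over the event: 5·1/8 + 7·1/8 + 8·1/8 + 9·1/8 = 29/8.
E[N | N ≥ 5] = (29/8) / (1/2) = 29/4.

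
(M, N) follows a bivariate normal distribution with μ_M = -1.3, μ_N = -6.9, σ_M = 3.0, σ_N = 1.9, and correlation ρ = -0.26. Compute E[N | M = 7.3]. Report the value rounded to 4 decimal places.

-8.3161

For a bivariate normal, E[N | M=x] = μ_N + ρ·(σ_N/σ_M)·(x − μ_M).
E[N | M=7.3] = -6.9 + (-0.26)·(1.9/3.0)·(7.3 − (-1.3)) = -6.9 + (-0.164667)·(8.6) = -8.3161.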